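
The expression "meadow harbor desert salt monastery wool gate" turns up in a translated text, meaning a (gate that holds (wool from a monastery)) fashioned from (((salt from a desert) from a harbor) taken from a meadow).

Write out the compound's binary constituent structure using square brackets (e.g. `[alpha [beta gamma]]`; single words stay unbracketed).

At the top level: head "gate" (specifically "monastery wool gate"); modifier "meadow harbor desert salt".
Within "meadow harbor desert salt", the head is "salt" (specifically "harbor desert salt") and the modifier is "meadow".
Within "harbor desert salt", the head is "salt" (specifically "desert salt") and the modifier is "harbor".
Within "desert salt", the head is "salt" and the modifier is "desert".
Within "monastery wool gate", the head is "gate" and the modifier is "monastery wool".
Within "monastery wool", the head is "wool" and the modifier is "monastery".
So the structure is [[meadow [harbor [desert salt]]] [[monastery wool] gate]].

[[meadow [harbor [desert salt]]] [[monastery wool] gate]]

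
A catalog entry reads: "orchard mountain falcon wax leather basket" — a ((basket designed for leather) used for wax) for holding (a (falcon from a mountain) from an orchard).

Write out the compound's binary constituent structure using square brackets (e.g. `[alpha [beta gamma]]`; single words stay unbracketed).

[[orchard [mountain falcon]] [wax [leather basket]]]

Overall it is a kind of basket (specifically "wax leather basket"); the modifier is "orchard mountain falcon".
Inside "orchard mountain falcon": head "falcon" (specifically "mountain falcon"), modifier "orchard".
Inside "mountain falcon": head "falcon", modifier "mountain".
Inside "wax leather basket": head "basket" (specifically "leather basket"), modifier "wax".
Inside "leather basket": head "basket", modifier "leather".
So the structure is [[orchard [mountain falcon]] [wax [leather basket]]].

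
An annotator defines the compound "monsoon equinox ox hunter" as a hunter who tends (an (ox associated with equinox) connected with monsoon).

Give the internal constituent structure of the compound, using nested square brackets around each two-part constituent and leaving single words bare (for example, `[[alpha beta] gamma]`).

[[monsoon [equinox ox]] hunter]

Overall it is a kind of hunter; the modifier is "monsoon equinox ox".
Within "monsoon equinox ox", the head is "ox" (specifically "equinox ox") and the modifier is "monsoon".
Within "equinox ox", the head is "ox" and the modifier is "equinox".
So the structure is [[monsoon [equinox ox]] hunter].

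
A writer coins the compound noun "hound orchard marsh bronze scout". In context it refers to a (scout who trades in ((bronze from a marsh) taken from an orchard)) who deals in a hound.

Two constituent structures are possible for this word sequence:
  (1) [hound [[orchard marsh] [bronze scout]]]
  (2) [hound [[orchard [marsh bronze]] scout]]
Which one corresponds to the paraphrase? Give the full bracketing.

[hound [[orchard [marsh bronze]] scout]]

The paraphrase's head is the "scout" part ("orchard marsh bronze scout"); its modifier is "hound".
That top-level split, carried through the inner groups, gives [hound [[orchard [marsh bronze]] scout]].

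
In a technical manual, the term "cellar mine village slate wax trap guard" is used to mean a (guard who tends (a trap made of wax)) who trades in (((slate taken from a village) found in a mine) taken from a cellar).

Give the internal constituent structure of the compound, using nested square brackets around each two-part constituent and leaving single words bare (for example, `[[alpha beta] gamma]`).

[[cellar [mine [village slate]]] [[wax trap] guard]]

Whole compound: head "guard" (specifically "wax trap guard"), modifier "cellar mine village slate".
Inside "cellar mine village slate": head "slate" (specifically "mine village slate"), modifier "cellar".
Inside "mine village slate": head "slate" (specifically "village slate"), modifier "mine".
Inside "village slate": head "slate", modifier "village".
Inside "wax trap guard": head "guard", modifier "wax trap".
Inside "wax trap": head "trap", modifier "wax".
So the structure is [[cellar [mine [village slate]]] [[wax trap] guard]].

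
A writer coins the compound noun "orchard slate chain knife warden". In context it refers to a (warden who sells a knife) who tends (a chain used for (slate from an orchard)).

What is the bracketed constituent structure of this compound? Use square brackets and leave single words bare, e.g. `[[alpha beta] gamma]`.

[[[orchard slate] chain] [knife warden]]

At the top level: head "warden" (specifically "knife warden"); modifier "orchard slate chain".
Inside "orchard slate chain": head "chain", modifier "orchard slate".
Inside "orchard slate": head "slate", modifier "orchard".
Inside "knife warden": head "warden", modifier "knife".
So the structure is [[[orchard slate] chain] [knife warden]].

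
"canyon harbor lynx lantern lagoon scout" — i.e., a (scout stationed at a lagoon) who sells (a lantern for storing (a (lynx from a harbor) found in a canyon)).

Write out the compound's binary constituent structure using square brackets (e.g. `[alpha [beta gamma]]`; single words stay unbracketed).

The outermost head in the paraphrase is "scout" (specifically "lagoon scout"), modified by "canyon harbor lynx lantern".
Inside "canyon harbor lynx lantern": head "lantern", modifier "canyon harbor lynx".
Inside "canyon harbor lynx": head "lynx" (specifically "harbor lynx"), modifier "canyon".
Inside "harbor lynx": head "lynx", modifier "harbor".
Inside "lagoon scout": head "scout", modifier "lagoon".
Assembled: [[[canyon [harbor lynx]] lantern] [lagoon scout]].

[[[canyon [harbor lynx]] lantern] [lagoon scout]]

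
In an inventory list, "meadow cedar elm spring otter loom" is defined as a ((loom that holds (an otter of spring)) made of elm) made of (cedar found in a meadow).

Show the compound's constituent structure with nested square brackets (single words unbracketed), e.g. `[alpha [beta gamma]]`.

At the top level: head "loom" (specifically "elm spring otter loom"); modifier "meadow cedar".
"meadow cedar" → head "cedar", modifier "meadow".
"elm spring otter loom" → head "loom" (specifically "spring otter loom"), modifier "elm".
"spring otter loom" → head "loom", modifier "spring otter".
"spring otter" → head "otter", modifier "spring".
So the structure is [[meadow cedar] [elm [[spring otter] loom]]].

[[meadow cedar] [elm [[spring otter] loom]]]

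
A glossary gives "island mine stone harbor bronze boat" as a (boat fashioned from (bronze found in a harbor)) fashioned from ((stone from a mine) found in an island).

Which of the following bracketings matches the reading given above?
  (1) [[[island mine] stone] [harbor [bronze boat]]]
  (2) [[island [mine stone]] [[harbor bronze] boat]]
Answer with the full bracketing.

The paraphrase's head is the "boat" part ("harbor bronze boat"); its modifier is "island mine stone".
That top-level split, carried through the inner groups, gives [[island [mine stone]] [[harbor bronze] boat]].

[[island [mine stone]] [[harbor bronze] boat]]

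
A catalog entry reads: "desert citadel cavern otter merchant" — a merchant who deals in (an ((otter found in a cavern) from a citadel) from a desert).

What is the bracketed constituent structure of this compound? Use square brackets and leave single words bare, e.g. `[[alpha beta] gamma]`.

[[desert [citadel [cavern otter]]] merchant]

The outermost head in the paraphrase is "merchant", modified by "desert citadel cavern otter".
"desert citadel cavern otter" → head "otter" (specifically "citadel cavern otter"), modifier "desert".
"citadel cavern otter" → head "otter" (specifically "cavern otter"), modifier "citadel".
"cavern otter" → head "otter", modifier "cavern".
So the structure is [[desert [citadel [cavern otter]]] merchant].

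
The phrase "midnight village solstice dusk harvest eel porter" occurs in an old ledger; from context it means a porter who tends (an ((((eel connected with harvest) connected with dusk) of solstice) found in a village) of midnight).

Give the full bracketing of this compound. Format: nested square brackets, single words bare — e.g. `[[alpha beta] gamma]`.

Overall it is a kind of porter; the modifier is "midnight village solstice dusk harvest eel".
Inside "midnight village solstice dusk harvest eel": head "eel" (specifically "village solstice dusk harvest eel"), modifier "midnight".
Inside "village solstice dusk harvest eel": head "eel" (specifically "solstice dusk harvest eel"), modifier "village".
Inside "solstice dusk harvest eel": head "eel" (specifically "dusk harvest eel"), modifier "solstice".
Inside "dusk harvest eel": head "eel" (specifically "harvest eel"), modifier "dusk".
Inside "harvest eel": head "eel", modifier "harvest".
Assembled: [[midnight [village [solstice [dusk [harvest eel]]]]] porter].

[[midnight [village [solstice [dusk [harvest eel]]]]] porter]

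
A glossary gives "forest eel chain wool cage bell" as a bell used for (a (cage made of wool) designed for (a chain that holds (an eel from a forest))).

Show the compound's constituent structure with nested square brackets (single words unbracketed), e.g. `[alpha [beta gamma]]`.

[[[[forest eel] chain] [wool cage]] bell]

Whole compound: head "bell", modifier "forest eel chain wool cage".
Within "forest eel chain wool cage", the head is "cage" (specifically "wool cage") and the modifier is "forest eel chain".
Within "forest eel chain", the head is "chain" and the modifier is "forest eel".
Within "forest eel", the head is "eel" and the modifier is "forest".
Within "wool cage", the head is "cage" and the modifier is "wool".
Assembled: [[[[forest eel] chain] [wool cage]] bell].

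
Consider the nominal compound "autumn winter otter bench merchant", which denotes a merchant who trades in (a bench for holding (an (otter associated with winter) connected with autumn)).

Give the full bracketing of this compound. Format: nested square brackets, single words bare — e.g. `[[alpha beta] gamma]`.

Whole compound: head "merchant", modifier "autumn winter otter bench".
"autumn winter otter bench" → head "bench", modifier "autumn winter otter".
"autumn winter otter" → head "otter" (specifically "winter otter"), modifier "autumn".
"winter otter" → head "otter", modifier "winter".
Putting it together: [[[autumn [winter otter]] bench] merchant].

[[[autumn [winter otter]] bench] merchant]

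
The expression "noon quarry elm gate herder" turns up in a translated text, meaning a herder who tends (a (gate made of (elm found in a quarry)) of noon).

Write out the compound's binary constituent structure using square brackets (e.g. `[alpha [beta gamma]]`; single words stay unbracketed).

Whole compound: head "herder", modifier "noon quarry elm gate".
"noon quarry elm gate" → head "gate" (specifically "quarry elm gate"), modifier "noon".
"quarry elm gate" → head "gate", modifier "quarry elm".
"quarry elm" → head "elm", modifier "quarry".
Putting it together: [[noon [[quarry elm] gate]] herder].

[[noon [[quarry elm] gate]] herder]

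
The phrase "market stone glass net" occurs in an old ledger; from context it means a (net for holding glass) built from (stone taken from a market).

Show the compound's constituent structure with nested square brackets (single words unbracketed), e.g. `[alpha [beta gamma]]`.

Overall it is a kind of net (specifically "glass net"); the modifier is "market stone".
Inside "market stone": head "stone", modifier "market".
Inside "glass net": head "net", modifier "glass".
Assembled: [[market stone] [glass net]].

[[market stone] [glass net]]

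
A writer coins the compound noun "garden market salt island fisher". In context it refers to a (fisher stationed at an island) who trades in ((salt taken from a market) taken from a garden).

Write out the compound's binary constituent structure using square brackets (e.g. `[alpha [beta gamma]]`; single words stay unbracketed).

The outermost head in the paraphrase is "fisher" (specifically "island fisher"), modified by "garden market salt".
"garden market salt" → head "salt" (specifically "market salt"), modifier "garden".
"market salt" → head "salt", modifier "market".
"island fisher" → head "fisher", modifier "island".
So the structure is [[garden [market salt]] [island fisher]].

[[garden [market salt]] [island fisher]]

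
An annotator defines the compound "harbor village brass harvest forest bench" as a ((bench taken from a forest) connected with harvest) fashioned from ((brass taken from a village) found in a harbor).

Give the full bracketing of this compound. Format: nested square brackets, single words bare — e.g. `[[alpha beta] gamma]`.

Overall it is a kind of bench (specifically "harvest forest bench"); the modifier is "harbor village brass".
"harbor village brass" → head "brass" (specifically "village brass"), modifier "harbor".
"village brass" → head "brass", modifier "village".
"harvest forest bench" → head "bench" (specifically "forest bench"), modifier "harvest".
"forest bench" → head "bench", modifier "forest".
Assembled: [[harbor [village brass]] [harvest [forest bench]]].

[[harbor [village brass]] [harvest [forest bench]]]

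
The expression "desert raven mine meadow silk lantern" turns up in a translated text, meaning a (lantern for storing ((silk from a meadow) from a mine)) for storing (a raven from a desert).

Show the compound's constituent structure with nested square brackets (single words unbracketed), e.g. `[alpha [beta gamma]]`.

[[desert raven] [[mine [meadow silk]] lantern]]

The outermost head in the paraphrase is "lantern" (specifically "mine meadow silk lantern"), modified by "desert raven".
Within "desert raven", the head is "raven" and the modifier is "desert".
Within "mine meadow silk lantern", the head is "lantern" and the modifier is "mine meadow silk".
Within "mine meadow silk", the head is "silk" (specifically "meadow silk") and the modifier is "mine".
Within "meadow silk", the head is "silk" and the modifier is "meadow".
Putting it together: [[desert raven] [[mine [meadow silk]] lantern]].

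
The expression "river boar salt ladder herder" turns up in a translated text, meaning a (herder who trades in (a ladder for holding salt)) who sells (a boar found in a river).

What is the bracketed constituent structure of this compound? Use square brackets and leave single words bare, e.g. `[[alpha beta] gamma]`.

[[river boar] [[salt ladder] herder]]

The outermost head in the paraphrase is "herder" (specifically "salt ladder herder"), modified by "river boar".
"river boar" → head "boar", modifier "river".
"salt ladder herder" → head "herder", modifier "salt ladder".
"salt ladder" → head "ladder", modifier "salt".
Assembled: [[river boar] [[salt ladder] herder]].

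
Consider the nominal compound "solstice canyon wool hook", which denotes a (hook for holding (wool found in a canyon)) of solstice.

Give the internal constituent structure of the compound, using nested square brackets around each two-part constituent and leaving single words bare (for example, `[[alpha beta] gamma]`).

Overall it is a kind of hook (specifically "canyon wool hook"); the modifier is "solstice".
Inside "canyon wool hook": head "hook", modifier "canyon wool".
Inside "canyon wool": head "wool", modifier "canyon".
Assembled: [solstice [[canyon wool] hook]].

[solstice [[canyon wool] hook]]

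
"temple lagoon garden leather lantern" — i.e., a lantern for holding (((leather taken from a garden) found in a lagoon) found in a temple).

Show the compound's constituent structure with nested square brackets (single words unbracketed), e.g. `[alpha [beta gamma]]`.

Overall it is a kind of lantern; the modifier is "temple lagoon garden leather".
Within "temple lagoon garden leather", the head is "leather" (specifically "lagoon garden leather") and the modifier is "temple".
Within "lagoon garden leather", the head is "leather" (specifically "garden leather") and the modifier is "lagoon".
Within "garden leather", the head is "leather" and the modifier is "garden".
So the structure is [[temple [lagoon [garden leather]]] lantern].

[[temple [lagoon [garden leather]]] lantern]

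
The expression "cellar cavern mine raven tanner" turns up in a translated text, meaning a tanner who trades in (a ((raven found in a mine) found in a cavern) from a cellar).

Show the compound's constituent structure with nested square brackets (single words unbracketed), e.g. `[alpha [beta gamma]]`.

Overall it is a kind of tanner; the modifier is "cellar cavern mine raven".
Within "cellar cavern mine raven", the head is "raven" (specifically "cavern mine raven") and the modifier is "cellar".
Within "cavern mine raven", the head is "raven" (specifically "mine raven") and the modifier is "cavern".
Within "mine raven", the head is "raven" and the modifier is "mine".
Assembled: [[cellar [cavern [mine raven]]] tanner].

[[cellar [cavern [mine raven]]] tanner]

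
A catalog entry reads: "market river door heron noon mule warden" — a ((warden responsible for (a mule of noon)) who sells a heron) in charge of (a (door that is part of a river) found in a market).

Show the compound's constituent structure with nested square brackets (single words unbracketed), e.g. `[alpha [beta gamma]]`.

Whole compound: head "warden" (specifically "heron noon mule warden"), modifier "market river door".
Within "market river door", the head is "door" (specifically "river door") and the modifier is "market".
Within "river door", the head is "door" and the modifier is "river".
Within "heron noon mule warden", the head is "warden" (specifically "noon mule warden") and the modifier is "heron".
Within "noon mule warden", the head is "warden" and the modifier is "noon mule".
Within "noon mule", the head is "mule" and the modifier is "noon".
Putting it together: [[market [river door]] [heron [[noon mule] warden]]].

[[market [river door]] [heron [[noon mule] warden]]]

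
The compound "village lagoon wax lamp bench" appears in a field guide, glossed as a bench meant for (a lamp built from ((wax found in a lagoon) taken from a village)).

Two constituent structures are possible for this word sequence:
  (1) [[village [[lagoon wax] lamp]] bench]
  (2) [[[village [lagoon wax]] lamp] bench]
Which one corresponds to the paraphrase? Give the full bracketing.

[[[village [lagoon wax]] lamp] bench]

The paraphrase's head is the "bench" part ("bench"); its modifier is "village lagoon wax lamp".
That top-level split, carried through the inner groups, gives [[[village [lagoon wax]] lamp] bench].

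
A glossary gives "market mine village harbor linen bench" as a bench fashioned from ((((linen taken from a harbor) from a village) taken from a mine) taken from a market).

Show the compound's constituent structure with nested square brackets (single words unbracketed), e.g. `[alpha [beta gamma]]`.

At the top level: head "bench"; modifier "market mine village harbor linen".
Within "market mine village harbor linen", the head is "linen" (specifically "mine village harbor linen") and the modifier is "market".
Within "mine village harbor linen", the head is "linen" (specifically "village harbor linen") and the modifier is "mine".
Within "village harbor linen", the head is "linen" (specifically "harbor linen") and the modifier is "village".
Within "harbor linen", the head is "linen" and the modifier is "harbor".
So the structure is [[market [mine [village [harbor linen]]]] bench].

[[market [mine [village [harbor linen]]]] bench]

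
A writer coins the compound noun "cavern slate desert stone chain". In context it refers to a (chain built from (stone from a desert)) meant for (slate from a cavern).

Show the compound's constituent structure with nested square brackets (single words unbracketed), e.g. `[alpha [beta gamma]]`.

[[cavern slate] [[desert stone] chain]]

Whole compound: head "chain" (specifically "desert stone chain"), modifier "cavern slate".
"cavern slate" → head "slate", modifier "cavern".
"desert stone chain" → head "chain", modifier "desert stone".
"desert stone" → head "stone", modifier "desert".
Putting it together: [[cavern slate] [[desert stone] chain]].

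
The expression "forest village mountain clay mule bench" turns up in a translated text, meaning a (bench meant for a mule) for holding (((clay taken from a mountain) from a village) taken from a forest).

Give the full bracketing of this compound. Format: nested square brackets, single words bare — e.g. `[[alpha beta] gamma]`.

At the top level: head "bench" (specifically "mule bench"); modifier "forest village mountain clay".
Within "forest village mountain clay", the head is "clay" (specifically "village mountain clay") and the modifier is "forest".
Within "village mountain clay", the head is "clay" (specifically "mountain clay") and the modifier is "village".
Within "mountain clay", the head is "clay" and the modifier is "mountain".
Within "mule bench", the head is "bench" and the modifier is "mule".
So the structure is [[forest [village [mountain clay]]] [mule bench]].

[[forest [village [mountain clay]]] [mule bench]]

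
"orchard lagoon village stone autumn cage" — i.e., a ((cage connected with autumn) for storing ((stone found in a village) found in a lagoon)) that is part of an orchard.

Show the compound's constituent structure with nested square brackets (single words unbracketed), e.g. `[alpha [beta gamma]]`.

Whole compound: head "cage" (specifically "lagoon village stone autumn cage"), modifier "orchard".
"lagoon village stone autumn cage" → head "cage" (specifically "autumn cage"), modifier "lagoon village stone".
"lagoon village stone" → head "stone" (specifically "village stone"), modifier "lagoon".
"village stone" → head "stone", modifier "village".
"autumn cage" → head "cage", modifier "autumn".
Assembled: [orchard [[lagoon [village stone]] [autumn cage]]].

[orchard [[lagoon [village stone]] [autumn cage]]]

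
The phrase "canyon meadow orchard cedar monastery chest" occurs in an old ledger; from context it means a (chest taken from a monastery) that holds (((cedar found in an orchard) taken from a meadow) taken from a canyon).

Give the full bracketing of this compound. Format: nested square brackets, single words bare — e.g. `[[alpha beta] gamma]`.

The outermost head in the paraphrase is "chest" (specifically "monastery chest"), modified by "canyon meadow orchard cedar".
"canyon meadow orchard cedar" → head "cedar" (specifically "meadow orchard cedar"), modifier "canyon".
"meadow orchard cedar" → head "cedar" (specifically "orchard cedar"), modifier "meadow".
"orchard cedar" → head "cedar", modifier "orchard".
"monastery chest" → head "chest", modifier "monastery".
So the structure is [[canyon [meadow [orchard cedar]]] [monastery chest]].

[[canyon [meadow [orchard cedar]]] [monastery chest]]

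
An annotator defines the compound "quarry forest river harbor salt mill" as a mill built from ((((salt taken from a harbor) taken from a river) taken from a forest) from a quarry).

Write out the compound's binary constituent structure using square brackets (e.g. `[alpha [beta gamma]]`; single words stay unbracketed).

[[quarry [forest [river [harbor salt]]]] mill]

Overall it is a kind of mill; the modifier is "quarry forest river harbor salt".
"quarry forest river harbor salt" → head "salt" (specifically "forest river harbor salt"), modifier "quarry".
"forest river harbor salt" → head "salt" (specifically "river harbor salt"), modifier "forest".
"river harbor salt" → head "salt" (specifically "harbor salt"), modifier "river".
"harbor salt" → head "salt", modifier "harbor".
Putting it together: [[quarry [forest [river [harbor salt]]]] mill].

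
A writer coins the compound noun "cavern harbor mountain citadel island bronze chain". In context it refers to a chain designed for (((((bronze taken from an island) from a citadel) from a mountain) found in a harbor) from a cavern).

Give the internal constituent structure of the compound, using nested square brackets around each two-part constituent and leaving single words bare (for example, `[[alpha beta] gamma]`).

At the top level: head "chain"; modifier "cavern harbor mountain citadel island bronze".
Within "cavern harbor mountain citadel island bronze", the head is "bronze" (specifically "harbor mountain citadel island bronze") and the modifier is "cavern".
Within "harbor mountain citadel island bronze", the head is "bronze" (specifically "mountain citadel island bronze") and the modifier is "harbor".
Within "mountain citadel island bronze", the head is "bronze" (specifically "citadel island bronze") and the modifier is "mountain".
Within "citadel island bronze", the head is "bronze" (specifically "island bronze") and the modifier is "citadel".
Within "island bronze", the head is "bronze" and the modifier is "island".
Putting it together: [[cavern [harbor [mountain [citadel [island bronze]]]]] chain].

[[cavern [harbor [mountain [citadel [island bronze]]]]] chain]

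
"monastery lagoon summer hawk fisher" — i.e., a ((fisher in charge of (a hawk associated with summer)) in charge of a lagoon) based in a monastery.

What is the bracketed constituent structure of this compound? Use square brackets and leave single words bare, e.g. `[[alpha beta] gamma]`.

[monastery [lagoon [[summer hawk] fisher]]]

At the top level: head "fisher" (specifically "lagoon summer hawk fisher"); modifier "monastery".
Within "lagoon summer hawk fisher", the head is "fisher" (specifically "summer hawk fisher") and the modifier is "lagoon".
Within "summer hawk fisher", the head is "fisher" and the modifier is "summer hawk".
Within "summer hawk", the head is "hawk" and the modifier is "summer".
So the structure is [monastery [lagoon [[summer hawk] fisher]]].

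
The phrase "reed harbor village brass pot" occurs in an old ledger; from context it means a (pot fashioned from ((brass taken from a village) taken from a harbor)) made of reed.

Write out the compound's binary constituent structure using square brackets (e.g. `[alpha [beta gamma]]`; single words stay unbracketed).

[reed [[harbor [village brass]] pot]]

The outermost head in the paraphrase is "pot" (specifically "harbor village brass pot"), modified by "reed".
"harbor village brass pot" → head "pot", modifier "harbor village brass".
"harbor village brass" → head "brass" (specifically "village brass"), modifier "harbor".
"village brass" → head "brass", modifier "village".
Putting it together: [reed [[harbor [village brass]] pot]].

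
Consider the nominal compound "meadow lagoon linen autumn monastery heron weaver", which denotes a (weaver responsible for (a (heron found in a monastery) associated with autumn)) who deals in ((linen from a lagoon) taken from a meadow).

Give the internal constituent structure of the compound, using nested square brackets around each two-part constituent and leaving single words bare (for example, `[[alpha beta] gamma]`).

At the top level: head "weaver" (specifically "autumn monastery heron weaver"); modifier "meadow lagoon linen".
"meadow lagoon linen" → head "linen" (specifically "lagoon linen"), modifier "meadow".
"lagoon linen" → head "linen", modifier "lagoon".
"autumn monastery heron weaver" → head "weaver", modifier "autumn monastery heron".
"autumn monastery heron" → head "heron" (specifically "monastery heron"), modifier "autumn".
"monastery heron" → head "heron", modifier "monastery".
So the structure is [[meadow [lagoon linen]] [[autumn [monastery heron]] weaver]].

[[meadow [lagoon linen]] [[autumn [monastery heron]] weaver]]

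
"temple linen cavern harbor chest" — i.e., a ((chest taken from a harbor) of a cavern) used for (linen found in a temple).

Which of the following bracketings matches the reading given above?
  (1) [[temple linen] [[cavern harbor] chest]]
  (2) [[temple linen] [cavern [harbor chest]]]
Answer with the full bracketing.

The paraphrase's head is the "chest" part ("cavern harbor chest"); its modifier is "temple linen".
That top-level split, carried through the inner groups, gives [[temple linen] [cavern [harbor chest]]].

[[temple linen] [cavern [harbor chest]]]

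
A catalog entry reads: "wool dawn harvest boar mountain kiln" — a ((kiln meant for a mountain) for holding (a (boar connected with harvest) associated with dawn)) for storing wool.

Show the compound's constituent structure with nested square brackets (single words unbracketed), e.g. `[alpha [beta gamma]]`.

At the top level: head "kiln" (specifically "dawn harvest boar mountain kiln"); modifier "wool".
"dawn harvest boar mountain kiln" → head "kiln" (specifically "mountain kiln"), modifier "dawn harvest boar".
"dawn harvest boar" → head "boar" (specifically "harvest boar"), modifier "dawn".
"harvest boar" → head "boar", modifier "harvest".
"mountain kiln" → head "kiln", modifier "mountain".
Assembled: [wool [[dawn [harvest boar]] [mountain kiln]]].

[wool [[dawn [harvest boar]] [mountain kiln]]]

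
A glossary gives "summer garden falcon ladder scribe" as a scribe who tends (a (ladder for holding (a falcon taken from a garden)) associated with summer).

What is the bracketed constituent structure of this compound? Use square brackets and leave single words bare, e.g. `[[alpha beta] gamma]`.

The outermost head in the paraphrase is "scribe", modified by "summer garden falcon ladder".
Within "summer garden falcon ladder", the head is "ladder" (specifically "garden falcon ladder") and the modifier is "summer".
Within "garden falcon ladder", the head is "ladder" and the modifier is "garden falcon".
Within "garden falcon", the head is "falcon" and the modifier is "garden".
Assembled: [[summer [[garden falcon] ladder]] scribe].

[[summer [[garden falcon] ladder]] scribe]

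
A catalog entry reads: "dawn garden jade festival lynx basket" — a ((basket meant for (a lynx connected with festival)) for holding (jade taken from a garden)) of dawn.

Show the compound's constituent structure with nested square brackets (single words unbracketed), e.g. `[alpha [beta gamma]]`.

[dawn [[garden jade] [[festival lynx] basket]]]

Whole compound: head "basket" (specifically "garden jade festival lynx basket"), modifier "dawn".
Inside "garden jade festival lynx basket": head "basket" (specifically "festival lynx basket"), modifier "garden jade".
Inside "garden jade": head "jade", modifier "garden".
Inside "festival lynx basket": head "basket", modifier "festival lynx".
Inside "festival lynx": head "lynx", modifier "festival".
Putting it together: [dawn [[garden jade] [[festival lynx] basket]]].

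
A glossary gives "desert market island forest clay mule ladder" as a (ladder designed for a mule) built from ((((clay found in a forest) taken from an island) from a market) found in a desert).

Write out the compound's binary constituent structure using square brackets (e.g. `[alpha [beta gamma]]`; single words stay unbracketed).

Whole compound: head "ladder" (specifically "mule ladder"), modifier "desert market island forest clay".
Within "desert market island forest clay", the head is "clay" (specifically "market island forest clay") and the modifier is "desert".
Within "market island forest clay", the head is "clay" (specifically "island forest clay") and the modifier is "market".
Within "island forest clay", the head is "clay" (specifically "forest clay") and the modifier is "island".
Within "forest clay", the head is "clay" and the modifier is "forest".
Within "mule ladder", the head is "ladder" and the modifier is "mule".
Assembled: [[desert [market [island [forest clay]]]] [mule ladder]].

[[desert [market [island [forest clay]]]] [mule ladder]]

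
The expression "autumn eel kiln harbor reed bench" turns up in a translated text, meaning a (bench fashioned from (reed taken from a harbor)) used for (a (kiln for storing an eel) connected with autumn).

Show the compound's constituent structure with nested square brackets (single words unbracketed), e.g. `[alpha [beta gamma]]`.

[[autumn [eel kiln]] [[harbor reed] bench]]

Overall it is a kind of bench (specifically "harbor reed bench"); the modifier is "autumn eel kiln".
"autumn eel kiln" → head "kiln" (specifically "eel kiln"), modifier "autumn".
"eel kiln" → head "kiln", modifier "eel".
"harbor reed bench" → head "bench", modifier "harbor reed".
"harbor reed" → head "reed", modifier "harbor".
So the structure is [[autumn [eel kiln]] [[harbor reed] bench]].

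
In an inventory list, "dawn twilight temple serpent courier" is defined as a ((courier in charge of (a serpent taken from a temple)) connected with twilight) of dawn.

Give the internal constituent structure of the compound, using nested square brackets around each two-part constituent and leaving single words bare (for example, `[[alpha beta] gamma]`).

[dawn [twilight [[temple serpent] courier]]]

Whole compound: head "courier" (specifically "twilight temple serpent courier"), modifier "dawn".
Within "twilight temple serpent courier", the head is "courier" (specifically "temple serpent courier") and the modifier is "twilight".
Within "temple serpent courier", the head is "courier" and the modifier is "temple serpent".
Within "temple serpent", the head is "serpent" and the modifier is "temple".
So the structure is [dawn [twilight [[temple serpent] courier]]].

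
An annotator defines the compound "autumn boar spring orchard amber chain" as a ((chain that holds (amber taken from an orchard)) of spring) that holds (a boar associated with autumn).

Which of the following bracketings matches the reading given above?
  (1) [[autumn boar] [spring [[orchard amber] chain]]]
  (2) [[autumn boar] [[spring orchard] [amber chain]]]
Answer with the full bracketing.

[[autumn boar] [spring [[orchard amber] chain]]]

The paraphrase's head is the "chain" part ("spring orchard amber chain"); its modifier is "autumn boar".
That top-level split, carried through the inner groups, gives [[autumn boar] [spring [[orchard amber] chain]]].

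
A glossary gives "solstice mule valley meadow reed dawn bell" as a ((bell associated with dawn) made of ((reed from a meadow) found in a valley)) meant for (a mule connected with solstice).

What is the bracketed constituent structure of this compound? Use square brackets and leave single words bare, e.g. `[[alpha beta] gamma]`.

[[solstice mule] [[valley [meadow reed]] [dawn bell]]]

Overall it is a kind of bell (specifically "valley meadow reed dawn bell"); the modifier is "solstice mule".
"solstice mule" → head "mule", modifier "solstice".
"valley meadow reed dawn bell" → head "bell" (specifically "dawn bell"), modifier "valley meadow reed".
"valley meadow reed" → head "reed" (specifically "meadow reed"), modifier "valley".
"meadow reed" → head "reed", modifier "meadow".
"dawn bell" → head "bell", modifier "dawn".
So the structure is [[solstice mule] [[valley [meadow reed]] [dawn bell]]].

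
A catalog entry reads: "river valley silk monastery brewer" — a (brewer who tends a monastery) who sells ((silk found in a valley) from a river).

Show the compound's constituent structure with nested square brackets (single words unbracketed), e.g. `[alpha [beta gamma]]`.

The outermost head in the paraphrase is "brewer" (specifically "monastery brewer"), modified by "river valley silk".
"river valley silk" → head "silk" (specifically "valley silk"), modifier "river".
"valley silk" → head "silk", modifier "valley".
"monastery brewer" → head "brewer", modifier "monastery".
Putting it together: [[river [valley silk]] [monastery brewer]].

[[river [valley silk]] [monastery brewer]]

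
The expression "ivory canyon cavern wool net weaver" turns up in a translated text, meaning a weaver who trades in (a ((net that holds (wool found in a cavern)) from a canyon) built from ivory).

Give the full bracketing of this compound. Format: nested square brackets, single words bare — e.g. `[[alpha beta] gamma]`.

The outermost head in the paraphrase is "weaver", modified by "ivory canyon cavern wool net".
"ivory canyon cavern wool net" → head "net" (specifically "canyon cavern wool net"), modifier "ivory".
"canyon cavern wool net" → head "net" (specifically "cavern wool net"), modifier "canyon".
"cavern wool net" → head "net", modifier "cavern wool".
"cavern wool" → head "wool", modifier "cavern".
Assembled: [[ivory [canyon [[cavern wool] net]]] weaver].

[[ivory [canyon [[cavern wool] net]]] weaver]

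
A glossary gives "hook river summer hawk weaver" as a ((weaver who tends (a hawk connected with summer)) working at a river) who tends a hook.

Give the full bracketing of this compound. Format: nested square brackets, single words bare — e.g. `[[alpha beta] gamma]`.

[hook [river [[summer hawk] weaver]]]

At the top level: head "weaver" (specifically "river summer hawk weaver"); modifier "hook".
Inside "river summer hawk weaver": head "weaver" (specifically "summer hawk weaver"), modifier "river".
Inside "summer hawk weaver": head "weaver", modifier "summer hawk".
Inside "summer hawk": head "hawk", modifier "summer".
So the structure is [hook [river [[summer hawk] weaver]]].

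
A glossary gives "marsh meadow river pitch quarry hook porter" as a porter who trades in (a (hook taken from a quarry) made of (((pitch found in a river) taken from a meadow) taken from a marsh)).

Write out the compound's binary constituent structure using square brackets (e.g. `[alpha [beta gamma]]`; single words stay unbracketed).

[[[marsh [meadow [river pitch]]] [quarry hook]] porter]

Overall it is a kind of porter; the modifier is "marsh meadow river pitch quarry hook".
"marsh meadow river pitch quarry hook" → head "hook" (specifically "quarry hook"), modifier "marsh meadow river pitch".
"marsh meadow river pitch" → head "pitch" (specifically "meadow river pitch"), modifier "marsh".
"meadow river pitch" → head "pitch" (specifically "river pitch"), modifier "meadow".
"river pitch" → head "pitch", modifier "river".
"quarry hook" → head "hook", modifier "quarry".
So the structure is [[[marsh [meadow [river pitch]]] [quarry hook]] porter].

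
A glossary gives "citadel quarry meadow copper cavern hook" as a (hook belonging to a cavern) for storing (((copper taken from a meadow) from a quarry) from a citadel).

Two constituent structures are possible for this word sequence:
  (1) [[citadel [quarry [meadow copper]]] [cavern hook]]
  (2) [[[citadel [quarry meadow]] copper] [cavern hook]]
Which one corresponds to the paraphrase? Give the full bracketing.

The paraphrase's head is the "hook" part ("cavern hook"); its modifier is "citadel quarry meadow copper".
That top-level split, carried through the inner groups, gives [[citadel [quarry [meadow copper]]] [cavern hook]].

[[citadel [quarry [meadow copper]]] [cavern hook]]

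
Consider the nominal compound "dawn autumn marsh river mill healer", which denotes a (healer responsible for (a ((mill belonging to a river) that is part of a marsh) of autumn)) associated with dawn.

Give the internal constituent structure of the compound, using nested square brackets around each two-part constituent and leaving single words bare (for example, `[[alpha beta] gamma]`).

At the top level: head "healer" (specifically "autumn marsh river mill healer"); modifier "dawn".
Within "autumn marsh river mill healer", the head is "healer" and the modifier is "autumn marsh river mill".
Within "autumn marsh river mill", the head is "mill" (specifically "marsh river mill") and the modifier is "autumn".
Within "marsh river mill", the head is "mill" (specifically "river mill") and the modifier is "marsh".
Within "river mill", the head is "mill" and the modifier is "river".
So the structure is [dawn [[autumn [marsh [river mill]]] healer]].

[dawn [[autumn [marsh [river mill]]] healer]]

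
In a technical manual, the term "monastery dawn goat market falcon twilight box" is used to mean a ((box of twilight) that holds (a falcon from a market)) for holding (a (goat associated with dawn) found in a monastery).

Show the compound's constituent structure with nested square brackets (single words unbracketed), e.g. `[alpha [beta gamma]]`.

Overall it is a kind of box (specifically "market falcon twilight box"); the modifier is "monastery dawn goat".
Inside "monastery dawn goat": head "goat" (specifically "dawn goat"), modifier "monastery".
Inside "dawn goat": head "goat", modifier "dawn".
Inside "market falcon twilight box": head "box" (specifically "twilight box"), modifier "market falcon".
Inside "market falcon": head "falcon", modifier "market".
Inside "twilight box": head "box", modifier "twilight".
So the structure is [[monastery [dawn goat]] [[market falcon] [twilight box]]].

[[monastery [dawn goat]] [[market falcon] [twilight box]]]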